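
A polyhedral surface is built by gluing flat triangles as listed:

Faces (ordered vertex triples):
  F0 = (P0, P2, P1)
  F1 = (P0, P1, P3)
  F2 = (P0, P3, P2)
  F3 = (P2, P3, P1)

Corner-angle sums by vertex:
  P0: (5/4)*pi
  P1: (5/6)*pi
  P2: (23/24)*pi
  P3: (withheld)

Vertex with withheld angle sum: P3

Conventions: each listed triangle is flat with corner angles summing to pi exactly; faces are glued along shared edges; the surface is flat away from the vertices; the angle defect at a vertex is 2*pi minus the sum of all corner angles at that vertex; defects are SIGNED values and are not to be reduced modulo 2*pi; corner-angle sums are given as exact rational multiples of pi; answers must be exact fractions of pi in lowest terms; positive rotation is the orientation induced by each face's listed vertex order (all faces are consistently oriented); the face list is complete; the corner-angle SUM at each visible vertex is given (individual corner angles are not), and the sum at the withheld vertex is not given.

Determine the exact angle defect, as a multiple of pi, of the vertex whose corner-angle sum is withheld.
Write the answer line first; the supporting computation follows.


Answer: defect(P3) = (25/24)*pi

V = 4, E = 6, F = 4; chi = V - E + F = 2
Gauss-Bonnet: total defect = 2*pi*chi = 4*pi; visible defects sum to (71/24)*pi


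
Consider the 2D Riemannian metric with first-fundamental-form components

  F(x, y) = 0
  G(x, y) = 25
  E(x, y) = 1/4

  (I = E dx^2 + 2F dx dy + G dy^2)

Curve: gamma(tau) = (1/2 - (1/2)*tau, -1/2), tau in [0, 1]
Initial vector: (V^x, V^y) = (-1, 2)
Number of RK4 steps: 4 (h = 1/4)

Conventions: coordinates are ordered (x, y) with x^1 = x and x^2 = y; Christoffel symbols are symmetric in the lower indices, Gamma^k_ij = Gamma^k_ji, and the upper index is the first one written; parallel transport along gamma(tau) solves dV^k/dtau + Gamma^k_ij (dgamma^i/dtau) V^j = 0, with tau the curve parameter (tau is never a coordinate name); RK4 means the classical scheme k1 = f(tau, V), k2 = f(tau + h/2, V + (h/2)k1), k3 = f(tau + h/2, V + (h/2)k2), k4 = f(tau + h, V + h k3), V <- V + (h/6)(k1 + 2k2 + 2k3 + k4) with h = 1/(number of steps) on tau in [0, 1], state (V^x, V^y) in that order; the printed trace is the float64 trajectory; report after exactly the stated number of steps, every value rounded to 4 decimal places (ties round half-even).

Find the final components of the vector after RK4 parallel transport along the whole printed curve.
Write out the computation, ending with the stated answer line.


gamma'(tau) = (-1/2, 0); f(tau, V)^k = -Gamma^k_ij(gamma(tau)) gamma'^i(tau) V^j; h = 1/4; intermediate values shown to 6 dp
curve data and Christoffel symbols at the stage parameters:
  tau = 0.000000: gamma = (0.500000, -0.500000), gamma' = (-0.500000, 0.000000); Gamma_xxx = 0.000000, Gamma_xxy = 0.000000, Gamma_xyy = 0.000000, Gamma_yxx = 0.000000, Gamma_yxy = 0.000000, Gamma_yyy = 0.000000
  tau = 0.125000: gamma = (0.437500, -0.500000), gamma' = (-0.500000, 0.000000); Gamma_xxx = 0.000000, Gamma_xxy = 0.000000, Gamma_xyy = 0.000000, Gamma_yxx = 0.000000, Gamma_yxy = 0.000000, Gamma_yyy = 0.000000
  tau = 0.250000: gamma = (0.375000, -0.500000), gamma' = (-0.500000, 0.000000); Gamma_xxx = 0.000000, Gamma_xxy = 0.000000, Gamma_xyy = 0.000000, Gamma_yxx = 0.000000, Gamma_yxy = 0.000000, Gamma_yyy = 0.000000
  tau = 0.375000: gamma = (0.312500, -0.500000), gamma' = (-0.500000, 0.000000); Gamma_xxx = 0.000000, Gamma_xxy = 0.000000, Gamma_xyy = 0.000000, Gamma_yxx = 0.000000, Gamma_yxy = 0.000000, Gamma_yyy = 0.000000
  tau = 0.500000: gamma = (0.250000, -0.500000), gamma' = (-0.500000, 0.000000); Gamma_xxx = 0.000000, Gamma_xxy = 0.000000, Gamma_xyy = 0.000000, Gamma_yxx = 0.000000, Gamma_yxy = 0.000000, Gamma_yyy = 0.000000
  tau = 0.625000: gamma = (0.187500, -0.500000), gamma' = (-0.500000, 0.000000); Gamma_xxx = 0.000000, Gamma_xxy = 0.000000, Gamma_xyy = 0.000000, Gamma_yxx = 0.000000, Gamma_yxy = 0.000000, Gamma_yyy = 0.000000
  tau = 0.750000: gamma = (0.125000, -0.500000), gamma' = (-0.500000, 0.000000); Gamma_xxx = 0.000000, Gamma_xxy = 0.000000, Gamma_xyy = 0.000000, Gamma_yxx = 0.000000, Gamma_yxy = 0.000000, Gamma_yyy = 0.000000
  tau = 0.875000: gamma = (0.062500, -0.500000), gamma' = (-0.500000, 0.000000); Gamma_xxx = 0.000000, Gamma_xxy = 0.000000, Gamma_xyy = 0.000000, Gamma_yxx = 0.000000, Gamma_yxy = 0.000000, Gamma_yyy = 0.000000
  tau = 1.000000: gamma = (0.000000, -0.500000), gamma' = (-0.500000, 0.000000); Gamma_xxx = 0.000000, Gamma_xxy = 0.000000, Gamma_xyy = 0.000000, Gamma_yxx = 0.000000, Gamma_yxy = 0.000000, Gamma_yyy = 0.000000
step 0: V^x = -1.0000, V^y = 2.0000
step 1: k1 = (0.000000, 0.000000), k2 = (0.000000, 0.000000), k3 = (0.000000, 0.000000), k4 = (0.000000, 0.000000); V <- V + (h/6)(k1 + 2k2 + 2k3 + k4): V^x = -1.0000, V^y = 2.0000
step 2: k1 = (0.000000, 0.000000), k2 = (0.000000, 0.000000), k3 = (0.000000, 0.000000), k4 = (0.000000, 0.000000); V <- V + (h/6)(k1 + 2k2 + 2k3 + k4): V^x = -1.0000, V^y = 2.0000
step 3: k1 = (0.000000, 0.000000), k2 = (0.000000, 0.000000), k3 = (0.000000, 0.000000), k4 = (0.000000, 0.000000); V <- V + (h/6)(k1 + 2k2 + 2k3 + k4): V^x = -1.0000, V^y = 2.0000
step 4: k1 = (0.000000, 0.000000), k2 = (0.000000, 0.000000), k3 = (0.000000, 0.000000), k4 = (0.000000, 0.000000); V <- V + (h/6)(k1 + 2k2 + 2k3 + k4): V^x = -1.0000, V^y = 2.0000

Answer: V^x = -1.0000, V^y = 2.0000


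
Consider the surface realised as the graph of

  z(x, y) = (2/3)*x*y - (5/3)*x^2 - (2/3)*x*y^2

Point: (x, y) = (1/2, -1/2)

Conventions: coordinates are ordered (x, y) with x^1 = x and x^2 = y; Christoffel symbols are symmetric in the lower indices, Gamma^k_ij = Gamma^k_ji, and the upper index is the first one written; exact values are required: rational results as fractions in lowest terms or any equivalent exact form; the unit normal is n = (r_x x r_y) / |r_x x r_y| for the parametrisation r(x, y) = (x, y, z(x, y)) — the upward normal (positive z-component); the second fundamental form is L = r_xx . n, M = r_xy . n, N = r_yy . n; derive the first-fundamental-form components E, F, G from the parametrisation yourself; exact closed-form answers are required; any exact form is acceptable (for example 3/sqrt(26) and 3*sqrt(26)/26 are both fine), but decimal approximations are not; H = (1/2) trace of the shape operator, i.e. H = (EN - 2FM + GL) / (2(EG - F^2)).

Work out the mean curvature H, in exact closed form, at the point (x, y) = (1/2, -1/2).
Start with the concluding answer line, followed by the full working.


Answer: H = -514*sqrt(221)/48841

z_x = -13/6, z_y = 2/3, z_xx = -10/3, z_xy = 4/3, z_yy = -2/3
E = 205/36, F = -13/9, G = 13/9; answer radicand W^2 = 221/36
unnormalised second-form numerators: l = -10/3, m = 4/3, n = -2/3; L = l/sqrt(221/36), and similarly M = m/sqrt(W^2), N = n/sqrt(W^2)
H = (E*n - 2*F*m + G*l) / (2*(EG - F^2)*sqrt(W^2)); E*n - 2*F*m + G*l = -257/54, EG - F^2 = 221/36, so H = (-257/663)/sqrt(221/36)


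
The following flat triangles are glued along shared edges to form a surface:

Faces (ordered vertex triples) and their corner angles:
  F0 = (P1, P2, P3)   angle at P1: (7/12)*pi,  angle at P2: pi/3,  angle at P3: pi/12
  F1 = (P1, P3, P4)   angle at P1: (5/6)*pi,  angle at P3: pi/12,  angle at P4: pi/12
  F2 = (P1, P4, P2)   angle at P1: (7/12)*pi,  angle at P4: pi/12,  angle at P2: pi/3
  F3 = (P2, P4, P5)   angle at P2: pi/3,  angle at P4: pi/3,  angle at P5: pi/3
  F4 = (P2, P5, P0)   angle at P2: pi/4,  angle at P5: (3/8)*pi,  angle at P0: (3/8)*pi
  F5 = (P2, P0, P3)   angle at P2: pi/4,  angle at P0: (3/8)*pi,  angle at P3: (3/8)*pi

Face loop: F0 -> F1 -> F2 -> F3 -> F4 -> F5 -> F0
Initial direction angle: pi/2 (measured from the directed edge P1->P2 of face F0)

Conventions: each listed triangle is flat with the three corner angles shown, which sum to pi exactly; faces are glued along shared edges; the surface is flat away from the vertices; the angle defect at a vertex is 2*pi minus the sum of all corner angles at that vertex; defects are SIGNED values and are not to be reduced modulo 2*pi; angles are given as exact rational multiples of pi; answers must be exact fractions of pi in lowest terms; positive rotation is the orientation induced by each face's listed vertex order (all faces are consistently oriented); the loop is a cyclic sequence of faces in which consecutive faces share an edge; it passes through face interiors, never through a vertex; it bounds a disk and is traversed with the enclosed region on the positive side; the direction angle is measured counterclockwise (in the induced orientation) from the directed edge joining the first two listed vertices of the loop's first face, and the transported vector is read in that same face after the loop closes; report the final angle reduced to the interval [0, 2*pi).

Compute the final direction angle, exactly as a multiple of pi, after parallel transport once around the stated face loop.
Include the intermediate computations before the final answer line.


enclosed vertex P1: corner angles sum to 2*pi, defect = 2*pi - 2*pi = 0
enclosed vertex P2: corner angles sum to (3/2)*pi, defect = 2*pi - (3/2)*pi = pi/2
final direction = starting direction + enclosed defect total, reduced mod 2*pi (induced orientation)
final angle = pi/2 + pi/2 = pi (mod 2*pi)

Answer: final direction angle = pi


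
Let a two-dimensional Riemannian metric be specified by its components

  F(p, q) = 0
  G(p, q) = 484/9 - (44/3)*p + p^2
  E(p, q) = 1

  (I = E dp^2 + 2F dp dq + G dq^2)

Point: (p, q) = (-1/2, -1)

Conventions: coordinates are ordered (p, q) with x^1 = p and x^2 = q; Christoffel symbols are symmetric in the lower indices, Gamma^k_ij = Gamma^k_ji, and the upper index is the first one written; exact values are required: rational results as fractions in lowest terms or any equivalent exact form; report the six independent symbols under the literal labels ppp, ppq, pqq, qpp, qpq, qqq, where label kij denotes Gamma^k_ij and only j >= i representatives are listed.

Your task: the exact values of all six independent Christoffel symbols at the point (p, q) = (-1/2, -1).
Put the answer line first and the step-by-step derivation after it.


Answer: Gamma_ppp = 0, Gamma_ppq = 0, Gamma_pqq = 47/6, Gamma_qpp = 0, Gamma_qpq = -6/47, Gamma_qqq = 0

E = 1, F = 0, G = 2209/36 at the point
E_p = 0, E_q = 0, F_p = 0, F_q = 0, G_p = -47/3, G_q = 0
EG - F^2 = 2209/36;  g^inv = (36/2209) * [[2209/36, 0], [0, 1]]
first-kind symbols [ij,l] = (1/2)(d_i g_jl + d_j g_il - d_l g_ij): [pp,p] = E_p/2 = 0, [pp,q] = F_p - E_q/2 = 0, [pq,p] = E_q/2 = 0, [pq,q] = G_p/2 = -47/6, [qq,p] = F_q - G_p/2 = 47/6, [qq,q] = G_q/2 = 0
Gamma^p_ij = (G*[ij,p] - F*[ij,q])/(EG - F^2), Gamma^q_ij = (E*[ij,q] - F*[ij,p])/(EG - F^2)


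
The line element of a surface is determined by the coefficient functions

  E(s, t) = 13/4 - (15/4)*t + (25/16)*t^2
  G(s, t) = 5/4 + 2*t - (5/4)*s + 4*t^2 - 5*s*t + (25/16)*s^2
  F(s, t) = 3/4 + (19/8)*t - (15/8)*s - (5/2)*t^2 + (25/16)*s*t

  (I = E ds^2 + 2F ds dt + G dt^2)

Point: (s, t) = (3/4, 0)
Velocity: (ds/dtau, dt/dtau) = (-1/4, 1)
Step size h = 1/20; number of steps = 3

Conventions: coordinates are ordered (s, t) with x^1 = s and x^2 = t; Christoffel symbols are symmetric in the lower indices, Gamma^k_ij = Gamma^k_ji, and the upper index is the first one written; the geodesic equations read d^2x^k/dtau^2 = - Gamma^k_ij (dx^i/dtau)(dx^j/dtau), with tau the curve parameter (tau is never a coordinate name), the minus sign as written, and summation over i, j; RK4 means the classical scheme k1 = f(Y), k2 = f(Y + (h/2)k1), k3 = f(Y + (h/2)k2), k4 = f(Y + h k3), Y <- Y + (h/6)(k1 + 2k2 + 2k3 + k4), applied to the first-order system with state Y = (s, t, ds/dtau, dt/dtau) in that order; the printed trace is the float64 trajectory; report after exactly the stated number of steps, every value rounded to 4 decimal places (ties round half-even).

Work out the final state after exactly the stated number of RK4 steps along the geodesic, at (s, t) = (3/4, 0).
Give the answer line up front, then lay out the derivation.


Answer: s = 0.6979, t = 0.1531, ds/dtau = -0.4559, dt/dtau = 1.0356

f(Y) = (ds/dtau, dt/dtau, -Gamma^s_ij Y'^i Y'^j, -Gamma^t_ij Y'^i Y'^j) with the Gammas evaluated at the stage position; h = 0.050000; intermediate values shown to 6 dp
step 0: s = 0.7500, t = 0.0000, ds/dtau = -0.2500, dt/dtau = 1.0000
step 1:
  k1: at (s, t) = (0.750000, 0.000000), (ds/dtau, dt/dtau) = (-0.250000, 1.000000); Gamma_sss = 0.000000, Gamma_sst = -0.544835, Gamma_stt = 0.871737, Gamma_tss = 0.000000, Gamma_tst = 0.158910, Gamma_ttt = -0.254257; k1 = (-0.250000, 1.000000, -1.144154, 0.333712)
  k2: at (s, t) = (0.743750, 0.025000), (ds/dtau, dt/dtau) = (-0.278604, 1.008343); Gamma_sss = 0.000000, Gamma_sst = -0.556111, Gamma_stt = 0.889777, Gamma_tss = 0.000000, Gamma_tst = 0.143761, Gamma_ttt = -0.230017; k2 = (-0.278604, 1.008343, -1.217140, 0.314644)
  k3: at (s, t) = (0.743035, 0.025209), (ds/dtau, dt/dtau) = (-0.280428, 1.007866); Gamma_sss = 0.000000, Gamma_sst = -0.556308, Gamma_stt = 0.890093, Gamma_tss = 0.000000, Gamma_tst = 0.143341, Gamma_ttt = -0.229345; k3 = (-0.280428, 1.007866, -1.218615, 0.313993)
  k4: at (s, t) = (0.735979, 0.050393), (ds/dtau, dt/dtau) = (-0.310931, 1.015700); Gamma_sss = 0.000000, Gamma_sst = -0.567203, Gamma_stt = 0.907525, Gamma_tss = 0.000000, Gamma_tst = 0.125986, Gamma_ttt = -0.201578; k4 = (-0.310931, 1.015700, -1.294504, 0.287534)
  Y <- Y + (h/6)(k1 + 2k2 + 2k3 + k4): s = 0.7360, t = 0.0504, ds/dtau = -0.3109, dt/dtau = 1.0157
step 2:
  k1: at (s, t) = (0.736008, 0.050401), (ds/dtau, dt/dtau) = (-0.310918, 1.015654); Gamma_sss = 0.000000, Gamma_sst = -0.567202, Gamma_stt = 0.907523, Gamma_tss = 0.000000, Gamma_tst = 0.125996, Gamma_ttt = -0.201593; k1 = (-0.310918, 1.015654, -1.294387, 0.287529)
  k2: at (s, t) = (0.728235, 0.075792), (ds/dtau, dt/dtau) = (-0.343278, 1.022843); Gamma_sss = 0.000000, Gamma_sst = -0.577500, Gamma_stt = 0.924001, Gamma_tss = 0.000000, Gamma_tst = 0.106318, Gamma_ttt = -0.170109; k2 = (-0.343278, 1.022843, -1.372239, 0.252630)
  k3: at (s, t) = (0.727426, 0.075972), (ds/dtau, dt/dtau) = (-0.345224, 1.021970); Gamma_sss = 0.000000, Gamma_sst = -0.577662, Gamma_stt = 0.924260, Gamma_tss = 0.000000, Gamma_tst = 0.105802, Gamma_ttt = -0.169283; k3 = (-0.345224, 1.021970, -1.372927, 0.251458)
  k4: at (s, t) = (0.718747, 0.101499), (ds/dtau, dt/dtau) = (-0.379564, 1.028227); Gamma_sss = 0.000000, Gamma_sst = -0.587073, Gamma_stt = 0.939317, Gamma_tss = 0.000000, Gamma_tst = 0.083557, Gamma_ttt = -0.133692; k4 = (-0.379564, 1.028227, -1.451338, 0.206567)
  Y <- Y + (h/6)(k1 + 2k2 + 2k3 + k4): s = 0.7188, t = 0.1015, ds/dtau = -0.3796, dt/dtau = 1.0282
step 3:
  k1: at (s, t) = (0.718779, 0.101514), (ds/dtau, dt/dtau) = (-0.379552, 1.028173); Gamma_sss = 0.000000, Gamma_sst = -0.587074, Gamma_stt = 0.939319, Gamma_tss = 0.000000, Gamma_tst = 0.083564, Gamma_ttt = -0.133702; k1 = (-0.379552, 1.028173, -1.451197, 0.206562)
  k2: at (s, t) = (0.709291, 0.127218), (ds/dtau, dt/dtau) = (-0.415832, 1.033337); Gamma_sss = 0.000000, Gamma_sst = -0.595314, Gamma_stt = 0.952503, Gamma_tss = 0.000000, Gamma_tst = 0.058679, Gamma_ttt = -0.093886; k2 = (-0.415832, 1.033337, -1.528676, 0.150678)
  k3: at (s, t) = (0.708384, 0.127347), (ds/dtau, dt/dtau) = (-0.417769, 1.031940); Gamma_sss = 0.000000, Gamma_sst = -0.595412, Gamma_stt = 0.952659, Gamma_tss = 0.000000, Gamma_tst = 0.058077, Gamma_ttt = -0.092924; k3 = (-0.417769, 1.031940, -1.527866, 0.149031)
  k4: at (s, t) = (0.697891, 0.153111), (ds/dtau, dt/dtau) = (-0.455945, 1.035625); Gamma_sss = 0.000000, Gamma_sst = -0.602084, Gamma_stt = 0.963334, Gamma_tss = 0.000000, Gamma_tst = 0.030432, Gamma_ttt = -0.048691; k4 = (-0.455945, 1.035625, -1.601787, 0.080961)
  Y <- Y + (h/6)(k1 + 2k2 + 2k3 + k4): s = 0.6979, t = 0.1531, ds/dtau = -0.4559, dt/dtau = 1.0356


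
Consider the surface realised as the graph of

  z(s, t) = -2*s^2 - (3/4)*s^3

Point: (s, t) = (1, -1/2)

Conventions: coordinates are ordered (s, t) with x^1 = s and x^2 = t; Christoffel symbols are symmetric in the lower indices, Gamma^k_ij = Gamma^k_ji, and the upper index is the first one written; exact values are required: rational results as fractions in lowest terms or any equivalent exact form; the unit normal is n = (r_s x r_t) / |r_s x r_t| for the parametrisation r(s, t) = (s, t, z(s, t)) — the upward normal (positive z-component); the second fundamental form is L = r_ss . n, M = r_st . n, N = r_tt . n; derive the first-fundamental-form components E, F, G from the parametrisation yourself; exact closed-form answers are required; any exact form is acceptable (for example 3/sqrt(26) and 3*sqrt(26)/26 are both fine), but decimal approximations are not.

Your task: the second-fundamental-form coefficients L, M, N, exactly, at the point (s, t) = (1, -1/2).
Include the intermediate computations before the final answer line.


z_s = -25/4, z_t = 0, z_ss = -17/2, z_st = 0, z_tt = 0
E = 641/16, F = 0, G = 1; answer radicand W^2 = 641/16
unnormalised second-form numerators: l = -17/2, m = 0, n = 0; L = l/sqrt(641/16), and similarly M = m/sqrt(W^2), N = n/sqrt(W^2)

Answer: L = -34*sqrt(641)/641, M = 0, N = 0


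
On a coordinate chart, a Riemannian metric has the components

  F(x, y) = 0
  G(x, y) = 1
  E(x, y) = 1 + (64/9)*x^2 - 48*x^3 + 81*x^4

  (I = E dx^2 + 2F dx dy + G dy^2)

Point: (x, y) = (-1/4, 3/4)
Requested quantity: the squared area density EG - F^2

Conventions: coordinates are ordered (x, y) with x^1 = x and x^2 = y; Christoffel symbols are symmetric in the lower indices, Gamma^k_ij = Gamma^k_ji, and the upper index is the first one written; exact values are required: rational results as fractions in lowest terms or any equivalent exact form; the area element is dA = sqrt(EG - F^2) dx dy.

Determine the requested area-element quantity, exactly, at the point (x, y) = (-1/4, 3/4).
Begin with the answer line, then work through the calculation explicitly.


Answer: EG - F^2 = 5785/2304

E = 5785/2304, F = 0, G = 1; EG - F^2 = 5785/2304


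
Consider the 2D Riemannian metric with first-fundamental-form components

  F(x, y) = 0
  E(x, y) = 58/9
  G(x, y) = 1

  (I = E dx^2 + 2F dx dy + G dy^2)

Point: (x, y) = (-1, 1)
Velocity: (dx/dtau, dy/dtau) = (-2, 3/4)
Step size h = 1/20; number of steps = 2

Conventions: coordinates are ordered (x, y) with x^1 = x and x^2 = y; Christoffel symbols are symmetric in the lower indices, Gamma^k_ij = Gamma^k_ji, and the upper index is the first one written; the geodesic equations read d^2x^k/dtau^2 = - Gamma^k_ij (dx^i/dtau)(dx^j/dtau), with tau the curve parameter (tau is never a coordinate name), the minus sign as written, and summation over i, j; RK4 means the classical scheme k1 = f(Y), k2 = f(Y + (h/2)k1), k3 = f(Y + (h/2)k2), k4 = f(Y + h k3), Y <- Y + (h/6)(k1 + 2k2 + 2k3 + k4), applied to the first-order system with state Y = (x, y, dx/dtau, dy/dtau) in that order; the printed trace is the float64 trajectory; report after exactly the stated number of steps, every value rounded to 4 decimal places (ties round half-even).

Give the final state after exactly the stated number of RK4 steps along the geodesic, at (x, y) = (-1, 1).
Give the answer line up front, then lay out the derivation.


Answer: x = -1.2000, y = 1.0750, dx/dtau = -2.0000, dy/dtau = 0.7500

f(Y) = (dx/dtau, dy/dtau, -Gamma^x_ij Y'^i Y'^j, -Gamma^y_ij Y'^i Y'^j) with the Gammas evaluated at the stage position; h = 0.050000; intermediate values shown to 6 dp
step 0: x = -1.0000, y = 1.0000, dx/dtau = -2.0000, dy/dtau = 0.7500
step 1:
  k1: at (x, y) = (-1.000000, 1.000000), (dx/dtau, dy/dtau) = (-2.000000, 0.750000); Gamma_xxx = 0.000000, Gamma_xxy = 0.000000, Gamma_xyy = 0.000000, Gamma_yxx = 0.000000, Gamma_yxy = 0.000000, Gamma_yyy = 0.000000; k1 = (-2.000000, 0.750000, 0.000000, 0.000000)
  k2: at (x, y) = (-1.050000, 1.018750), (dx/dtau, dy/dtau) = (-2.000000, 0.750000); Gamma_xxx = 0.000000, Gamma_xxy = 0.000000, Gamma_xyy = 0.000000, Gamma_yxx = 0.000000, Gamma_yxy = 0.000000, Gamma_yyy = 0.000000; k2 = (-2.000000, 0.750000, 0.000000, 0.000000)
  k3: at (x, y) = (-1.050000, 1.018750), (dx/dtau, dy/dtau) = (-2.000000, 0.750000); Gamma_xxx = 0.000000, Gamma_xxy = 0.000000, Gamma_xyy = 0.000000, Gamma_yxx = 0.000000, Gamma_yxy = 0.000000, Gamma_yyy = 0.000000; k3 = (-2.000000, 0.750000, 0.000000, 0.000000)
  k4: at (x, y) = (-1.100000, 1.037500), (dx/dtau, dy/dtau) = (-2.000000, 0.750000); Gamma_xxx = 0.000000, Gamma_xxy = 0.000000, Gamma_xyy = 0.000000, Gamma_yxx = 0.000000, Gamma_yxy = 0.000000, Gamma_yyy = 0.000000; k4 = (-2.000000, 0.750000, 0.000000, 0.000000)
  Y <- Y + (h/6)(k1 + 2k2 + 2k3 + k4): x = -1.1000, y = 1.0375, dx/dtau = -2.0000, dy/dtau = 0.7500
step 2:
  k1: at (x, y) = (-1.100000, 1.037500), (dx/dtau, dy/dtau) = (-2.000000, 0.750000); Gamma_xxx = 0.000000, Gamma_xxy = 0.000000, Gamma_xyy = 0.000000, Gamma_yxx = 0.000000, Gamma_yxy = 0.000000, Gamma_yyy = 0.000000; k1 = (-2.000000, 0.750000, 0.000000, 0.000000)
  k2: at (x, y) = (-1.150000, 1.056250), (dx/dtau, dy/dtau) = (-2.000000, 0.750000); Gamma_xxx = 0.000000, Gamma_xxy = 0.000000, Gamma_xyy = 0.000000, Gamma_yxx = 0.000000, Gamma_yxy = 0.000000, Gamma_yyy = 0.000000; k2 = (-2.000000, 0.750000, 0.000000, 0.000000)
  k3: at (x, y) = (-1.150000, 1.056250), (dx/dtau, dy/dtau) = (-2.000000, 0.750000); Gamma_xxx = 0.000000, Gamma_xxy = 0.000000, Gamma_xyy = 0.000000, Gamma_yxx = 0.000000, Gamma_yxy = 0.000000, Gamma_yyy = 0.000000; k3 = (-2.000000, 0.750000, 0.000000, 0.000000)
  k4: at (x, y) = (-1.200000, 1.075000), (dx/dtau, dy/dtau) = (-2.000000, 0.750000); Gamma_xxx = 0.000000, Gamma_xxy = 0.000000, Gamma_xyy = 0.000000, Gamma_yxx = 0.000000, Gamma_yxy = 0.000000, Gamma_yyy = 0.000000; k4 = (-2.000000, 0.750000, 0.000000, 0.000000)
  Y <- Y + (h/6)(k1 + 2k2 + 2k3 + k4): x = -1.2000, y = 1.0750, dx/dtau = -2.0000, dy/dtau = 0.7500


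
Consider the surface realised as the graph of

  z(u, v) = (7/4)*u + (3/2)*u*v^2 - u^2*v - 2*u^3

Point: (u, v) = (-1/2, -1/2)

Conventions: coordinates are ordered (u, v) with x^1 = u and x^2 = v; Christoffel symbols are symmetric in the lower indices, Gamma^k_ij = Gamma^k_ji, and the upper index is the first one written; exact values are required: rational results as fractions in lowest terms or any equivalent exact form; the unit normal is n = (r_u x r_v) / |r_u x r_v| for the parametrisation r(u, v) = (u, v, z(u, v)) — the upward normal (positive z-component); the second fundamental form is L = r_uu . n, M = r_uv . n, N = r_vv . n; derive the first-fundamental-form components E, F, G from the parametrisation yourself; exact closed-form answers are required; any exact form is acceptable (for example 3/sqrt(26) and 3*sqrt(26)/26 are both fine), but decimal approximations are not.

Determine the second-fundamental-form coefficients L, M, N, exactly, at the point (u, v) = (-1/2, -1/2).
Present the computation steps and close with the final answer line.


z_u = 1/8, z_v = 1/2, z_uu = 7, z_uv = -1/2, z_vv = -3/2
E = 65/64, F = 1/16, G = 5/4; answer radicand W^2 = 81/64
unnormalised second-form numerators: l = 7, m = -1/2, n = -3/2; L = l/sqrt(81/64), and similarly M = m/sqrt(W^2), N = n/sqrt(W^2)

Answer: L = 56/9, M = -4/9, N = -4/3


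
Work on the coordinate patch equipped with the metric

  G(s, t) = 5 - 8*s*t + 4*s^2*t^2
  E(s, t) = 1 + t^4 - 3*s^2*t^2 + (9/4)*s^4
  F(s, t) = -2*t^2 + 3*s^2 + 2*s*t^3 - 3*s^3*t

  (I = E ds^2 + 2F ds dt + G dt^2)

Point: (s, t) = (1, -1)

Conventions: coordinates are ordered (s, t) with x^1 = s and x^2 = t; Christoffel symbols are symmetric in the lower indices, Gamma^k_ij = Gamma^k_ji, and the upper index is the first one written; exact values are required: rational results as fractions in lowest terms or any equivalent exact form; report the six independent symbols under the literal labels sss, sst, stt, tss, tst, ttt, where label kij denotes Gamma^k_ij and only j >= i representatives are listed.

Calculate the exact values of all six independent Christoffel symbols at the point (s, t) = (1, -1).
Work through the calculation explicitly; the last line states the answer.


E = 5/4, F = 2, G = 17 at the point
E_s = 3, E_t = 2, F_s = 13, F_t = 7, G_s = 16, G_t = -16
EG - F^2 = 69/4;  g^inv = (4/69) * [[17, -2], [-2, 5/4]]
first-kind symbols [ij,l] = (1/2)(d_i g_jl + d_j g_il - d_l g_ij): [ss,s] = E_s/2 = 3/2, [ss,t] = F_s - E_t/2 = 12, [st,s] = E_t/2 = 1, [st,t] = G_s/2 = 8, [tt,s] = F_t - G_s/2 = -1, [tt,t] = G_t/2 = -8
Gamma^s_ij = (G*[ij,s] - F*[ij,t])/(EG - F^2), Gamma^t_ij = (E*[ij,t] - F*[ij,s])/(EG - F^2)

Answer: Gamma_sss = 2/23, Gamma_sst = 4/69, Gamma_stt = -4/69, Gamma_tss = 16/23, Gamma_tst = 32/69, Gamma_ttt = -32/69


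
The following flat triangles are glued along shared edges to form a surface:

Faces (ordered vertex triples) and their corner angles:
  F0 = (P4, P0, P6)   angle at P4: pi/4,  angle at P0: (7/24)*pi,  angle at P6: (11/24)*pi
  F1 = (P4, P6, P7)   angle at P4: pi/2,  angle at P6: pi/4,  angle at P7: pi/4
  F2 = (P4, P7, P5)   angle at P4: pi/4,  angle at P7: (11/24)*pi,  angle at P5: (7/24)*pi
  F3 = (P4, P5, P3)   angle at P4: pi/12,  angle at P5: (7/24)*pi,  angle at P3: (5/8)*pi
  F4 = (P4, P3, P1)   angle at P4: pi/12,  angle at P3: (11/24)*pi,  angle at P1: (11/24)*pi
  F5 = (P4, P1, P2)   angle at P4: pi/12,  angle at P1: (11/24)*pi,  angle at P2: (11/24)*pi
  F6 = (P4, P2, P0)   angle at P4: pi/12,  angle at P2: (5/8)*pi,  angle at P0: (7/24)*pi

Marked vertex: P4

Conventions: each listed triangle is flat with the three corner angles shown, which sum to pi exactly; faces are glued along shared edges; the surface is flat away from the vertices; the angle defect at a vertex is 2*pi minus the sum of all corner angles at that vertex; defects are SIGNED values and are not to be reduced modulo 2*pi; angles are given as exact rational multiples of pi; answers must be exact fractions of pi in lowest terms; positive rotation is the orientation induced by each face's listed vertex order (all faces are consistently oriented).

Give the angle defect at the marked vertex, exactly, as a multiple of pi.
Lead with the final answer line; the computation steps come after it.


Answer: defect(P4) = (2/3)*pi

Sum of corner angles at P4: (4/3)*pi
defect = 2*pi - (4/3)*pi


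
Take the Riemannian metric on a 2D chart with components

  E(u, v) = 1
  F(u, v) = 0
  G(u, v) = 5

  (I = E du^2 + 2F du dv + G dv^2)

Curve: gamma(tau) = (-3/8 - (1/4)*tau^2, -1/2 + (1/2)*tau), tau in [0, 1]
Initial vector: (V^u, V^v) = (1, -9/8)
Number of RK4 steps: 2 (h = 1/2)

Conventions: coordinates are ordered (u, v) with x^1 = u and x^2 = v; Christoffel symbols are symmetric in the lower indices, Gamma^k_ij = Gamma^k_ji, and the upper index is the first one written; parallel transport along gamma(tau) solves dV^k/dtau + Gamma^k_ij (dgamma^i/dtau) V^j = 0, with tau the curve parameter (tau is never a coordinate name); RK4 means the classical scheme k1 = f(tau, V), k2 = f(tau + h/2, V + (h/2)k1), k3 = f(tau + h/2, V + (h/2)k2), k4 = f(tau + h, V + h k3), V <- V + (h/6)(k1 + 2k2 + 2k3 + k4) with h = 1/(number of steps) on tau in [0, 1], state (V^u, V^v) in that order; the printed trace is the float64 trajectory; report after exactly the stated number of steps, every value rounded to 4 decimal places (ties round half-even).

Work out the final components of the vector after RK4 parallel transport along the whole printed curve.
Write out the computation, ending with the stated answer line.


gamma'(tau) = (-(1/2)*tau, 1/2); f(tau, V)^k = -Gamma^k_ij(gamma(tau)) gamma'^i(tau) V^j; h = 1/2; intermediate values shown to 6 dp
curve data and Christoffel symbols at the stage parameters:
  tau = 0.000000: gamma = (-0.375000, -0.500000), gamma' = (0.000000, 0.500000); Gamma_uuu = 0.000000, Gamma_uuv = 0.000000, Gamma_uvv = 0.000000, Gamma_vuu = 0.000000, Gamma_vuv = 0.000000, Gamma_vvv = 0.000000
  tau = 0.250000: gamma = (-0.390625, -0.375000), gamma' = (-0.125000, 0.500000); Gamma_uuu = 0.000000, Gamma_uuv = 0.000000, Gamma_uvv = 0.000000, Gamma_vuu = 0.000000, Gamma_vuv = 0.000000, Gamma_vvv = 0.000000
  tau = 0.500000: gamma = (-0.437500, -0.250000), gamma' = (-0.250000, 0.500000); Gamma_uuu = 0.000000, Gamma_uuv = 0.000000, Gamma_uvv = 0.000000, Gamma_vuu = 0.000000, Gamma_vuv = 0.000000, Gamma_vvv = 0.000000
  tau = 0.750000: gamma = (-0.515625, -0.125000), gamma' = (-0.375000, 0.500000); Gamma_uuu = 0.000000, Gamma_uuv = 0.000000, Gamma_uvv = 0.000000, Gamma_vuu = 0.000000, Gamma_vuv = 0.000000, Gamma_vvv = 0.000000
  tau = 1.000000: gamma = (-0.625000, 0.000000), gamma' = (-0.500000, 0.500000); Gamma_uuu = 0.000000, Gamma_uuv = 0.000000, Gamma_uvv = 0.000000, Gamma_vuu = 0.000000, Gamma_vuv = 0.000000, Gamma_vvv = 0.000000
step 0: V^u = 1.0000, V^v = -1.1250
step 1: k1 = (0.000000, 0.000000), k2 = (0.000000, 0.000000), k3 = (0.000000, 0.000000), k4 = (0.000000, 0.000000); V <- V + (h/6)(k1 + 2k2 + 2k3 + k4): V^u = 1.0000, V^v = -1.1250
step 2: k1 = (0.000000, 0.000000), k2 = (0.000000, 0.000000), k3 = (0.000000, 0.000000), k4 = (0.000000, 0.000000); V <- V + (h/6)(k1 + 2k2 + 2k3 + k4): V^u = 1.0000, V^v = -1.1250

Answer: V^u = 1.0000, V^v = -1.1250


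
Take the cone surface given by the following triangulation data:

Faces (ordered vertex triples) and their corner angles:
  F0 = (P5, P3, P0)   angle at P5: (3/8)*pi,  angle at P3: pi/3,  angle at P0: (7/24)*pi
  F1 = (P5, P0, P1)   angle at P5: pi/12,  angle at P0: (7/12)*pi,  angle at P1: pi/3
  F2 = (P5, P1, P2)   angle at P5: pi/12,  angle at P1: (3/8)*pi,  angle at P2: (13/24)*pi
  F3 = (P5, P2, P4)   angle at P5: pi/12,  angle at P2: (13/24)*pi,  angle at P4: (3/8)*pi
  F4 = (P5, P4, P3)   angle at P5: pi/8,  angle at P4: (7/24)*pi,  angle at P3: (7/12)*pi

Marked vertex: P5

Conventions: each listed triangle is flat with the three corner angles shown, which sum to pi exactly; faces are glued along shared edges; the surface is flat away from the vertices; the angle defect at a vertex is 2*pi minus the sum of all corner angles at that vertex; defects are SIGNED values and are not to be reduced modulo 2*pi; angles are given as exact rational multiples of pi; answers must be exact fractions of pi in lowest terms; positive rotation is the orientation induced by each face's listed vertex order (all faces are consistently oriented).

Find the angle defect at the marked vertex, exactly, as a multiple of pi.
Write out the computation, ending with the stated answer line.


Sum of corner angles at P5: (3/4)*pi
defect = 2*pi - (3/4)*pi

Answer: defect(P5) = (5/4)*pi


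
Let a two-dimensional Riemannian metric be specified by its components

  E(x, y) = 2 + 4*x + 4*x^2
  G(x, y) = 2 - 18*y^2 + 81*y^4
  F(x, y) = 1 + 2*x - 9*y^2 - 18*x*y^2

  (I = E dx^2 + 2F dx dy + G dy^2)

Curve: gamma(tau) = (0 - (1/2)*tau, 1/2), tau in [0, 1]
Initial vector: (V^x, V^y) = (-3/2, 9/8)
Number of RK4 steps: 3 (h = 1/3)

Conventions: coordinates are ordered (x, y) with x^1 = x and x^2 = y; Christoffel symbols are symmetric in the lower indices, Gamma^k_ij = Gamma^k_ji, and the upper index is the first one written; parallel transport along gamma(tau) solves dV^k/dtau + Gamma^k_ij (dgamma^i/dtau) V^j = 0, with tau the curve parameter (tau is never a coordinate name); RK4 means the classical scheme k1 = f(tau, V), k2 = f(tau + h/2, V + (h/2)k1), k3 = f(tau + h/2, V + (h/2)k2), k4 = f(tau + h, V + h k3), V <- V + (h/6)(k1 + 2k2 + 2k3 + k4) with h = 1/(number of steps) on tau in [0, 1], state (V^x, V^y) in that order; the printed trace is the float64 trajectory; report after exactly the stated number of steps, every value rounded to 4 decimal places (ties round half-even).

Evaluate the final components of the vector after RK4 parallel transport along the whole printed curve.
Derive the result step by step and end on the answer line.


gamma'(tau) = (-1/2, 0); f(tau, V)^k = -Gamma^k_ij(gamma(tau)) gamma'^i(tau) V^j; h = 1/3; intermediate values shown to 6 dp
curve data and Christoffel symbols at the stage parameters:
  tau = 0.000000: gamma = (0.000000, 0.500000), gamma' = (-0.500000, 0.000000); Gamma_xxx = 0.561404, Gamma_xxy = 0.000000, Gamma_xyy = -2.526316, Gamma_yxx = -0.701754, Gamma_yxy = 0.000000, Gamma_yyy = 3.157895
  tau = 0.166667: gamma = (-0.083333, 0.500000), gamma' = (-0.500000, 0.000000); Gamma_xxx = 0.511727, Gamma_xxy = 0.000000, Gamma_xyy = -2.302772, Gamma_yxx = -0.767591, Gamma_yxy = 0.000000, Gamma_yyy = 3.454158
  tau = 0.333333: gamma = (-0.166667, 0.500000), gamma' = (-0.500000, 0.000000); Gamma_xxx = 0.443418, Gamma_xxy = 0.000000, Gamma_xyy = -1.995381, Gamma_yxx = -0.831409, Gamma_yxy = 0.000000, Gamma_yyy = 3.741339
  tau = 0.500000: gamma = (-0.250000, 0.500000), gamma' = (-0.500000, 0.000000); Gamma_xxx = 0.355556, Gamma_xxy = 0.000000, Gamma_xyy = -1.600000, Gamma_yxx = -0.888889, Gamma_yxy = 0.000000, Gamma_yyy = 4.000000
  tau = 0.666667: gamma = (-0.333333, 0.500000), gamma' = (-0.500000, 0.000000); Gamma_xxx = 0.249351, Gamma_xxy = 0.000000, Gamma_xyy = -1.122078, Gamma_yxx = -0.935065, Gamma_yxy = 0.000000, Gamma_yyy = 4.207792
  tau = 0.833333: gamma = (-0.416667, 0.500000), gamma' = (-0.500000, 0.000000); Gamma_xxx = 0.128686, Gamma_xxy = 0.000000, Gamma_xyy = -0.579088, Gamma_yxx = -0.965147, Gamma_yxy = 0.000000, Gamma_yyy = 4.343164
  tau = 1.000000: gamma = (-0.500000, 0.500000), gamma' = (-0.500000, 0.000000); Gamma_xxx = 0.000000, Gamma_xxy = 0.000000, Gamma_xyy = 0.000000, Gamma_yxx = -0.975610, Gamma_yxy = 0.000000, Gamma_yyy = 4.390244
step 0: V^x = -1.5000, V^y = 1.1250
step 1: k1 = (-0.421053, 0.526316), k2 = (-0.401751, 0.602626), k3 = (-0.400928, 0.601391), k4 = (-0.362193, 0.679112); V <- V + (h/6)(k1 + 2k2 + 2k3 + k4): V^x = -1.6327, V^y = 1.3257
step 2: k1 = (-0.361984, 0.678721), k2 = (-0.300983, 0.752458), k3 = (-0.299176, 0.747940), k4 = (-0.215991, 0.809965); V <- V + (h/6)(k1 + 2k2 + 2k3 + k4): V^x = -1.7315, V^y = 1.5752
step 3: k1 = (-0.215875, 0.809530), k2 = (-0.113725, 0.852936), k3 = (-0.112629, 0.844720), k4 = (0.000000, 0.862945); V <- V + (h/6)(k1 + 2k2 + 2k3 + k4): V^x = -1.7686, V^y = 1.8567

Answer: V^x = -1.7686, V^y = 1.8567


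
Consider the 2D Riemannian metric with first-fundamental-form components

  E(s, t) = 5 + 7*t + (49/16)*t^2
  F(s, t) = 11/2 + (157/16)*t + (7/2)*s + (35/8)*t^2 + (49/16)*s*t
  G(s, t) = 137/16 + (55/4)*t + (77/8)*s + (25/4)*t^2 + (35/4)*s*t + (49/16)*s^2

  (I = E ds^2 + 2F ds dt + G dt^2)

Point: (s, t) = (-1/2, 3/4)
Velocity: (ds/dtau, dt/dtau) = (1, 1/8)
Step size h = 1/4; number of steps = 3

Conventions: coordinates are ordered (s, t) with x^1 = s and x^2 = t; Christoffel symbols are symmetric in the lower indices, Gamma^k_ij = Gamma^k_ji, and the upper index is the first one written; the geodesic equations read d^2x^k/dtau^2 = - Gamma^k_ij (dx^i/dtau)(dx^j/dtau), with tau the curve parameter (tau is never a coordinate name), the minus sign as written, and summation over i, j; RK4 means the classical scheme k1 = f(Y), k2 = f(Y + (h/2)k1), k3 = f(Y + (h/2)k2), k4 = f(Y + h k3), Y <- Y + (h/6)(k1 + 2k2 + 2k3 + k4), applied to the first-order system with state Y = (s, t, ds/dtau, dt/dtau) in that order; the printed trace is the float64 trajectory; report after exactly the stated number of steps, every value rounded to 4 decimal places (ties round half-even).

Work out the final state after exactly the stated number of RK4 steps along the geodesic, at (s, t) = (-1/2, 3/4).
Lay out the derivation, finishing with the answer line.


f(Y) = (ds/dtau, dt/dtau, -Gamma^s_ij Y'^i Y'^j, -Gamma^t_ij Y'^i Y'^j) with the Gammas evaluated at the stage position; h = 0.250000; intermediate values shown to 6 dp
step 0: s = -0.5000, t = 0.7500, ds/dtau = 1.0000, dt/dtau = 0.1250
step 1:
  k1: at (s, t) = (-0.500000, 0.750000), (ds/dtau, dt/dtau) = (1.000000, 0.125000); Gamma_sss = 0.000000, Gamma_sst = 0.222656, Gamma_stt = 0.318080, Gamma_tss = 0.000000, Gamma_tst = 0.252063, Gamma_ttt = 0.360090; k1 = (1.000000, 0.125000, -0.060634, -0.068642)
  k2: at (s, t) = (-0.375000, 0.765625), (ds/dtau, dt/dtau) = (0.992421, 0.116420); Gamma_sss = 0.000000, Gamma_sst = 0.207134, Gamma_stt = 0.295906, Gamma_tss = 0.000000, Gamma_tst = 0.248561, Gamma_ttt = 0.355087; k2 = (0.992421, 0.116420, -0.051874, -0.062249)
  k3: at (s, t) = (-0.375947, 0.764552), (ds/dtau, dt/dtau) = (0.993516, 0.117219); Gamma_sss = 0.000000, Gamma_sst = 0.207365, Gamma_stt = 0.296236, Gamma_tss = 0.000000, Gamma_tst = 0.248709, Gamma_ttt = 0.355298; k3 = (0.993516, 0.117219, -0.052369, -0.062811)
  k4: at (s, t) = (-0.251621, 0.779305), (ds/dtau, dt/dtau) = (0.986908, 0.109297); Gamma_sss = 0.000000, Gamma_sst = 0.193353, Gamma_stt = 0.276218, Gamma_tss = 0.000000, Gamma_tst = 0.244749, Gamma_ttt = 0.349641; k4 = (0.986908, 0.109297, -0.045012, -0.056977)
  Y <- Y + (h/6)(k1 + 2k2 + 2k3 + k4): s = -0.2517, t = 0.7792, ds/dtau = 0.9869, dt/dtau = 0.1093
step 2:
  k1: at (s, t) = (-0.251717, 0.779232), (ds/dtau, dt/dtau) = (0.986911, 0.109344); Gamma_sss = 0.000000, Gamma_sst = 0.193370, Gamma_stt = 0.276243, Gamma_tss = 0.000000, Gamma_tst = 0.244760, Gamma_ttt = 0.349656; k1 = (0.986911, 0.109344, -0.045037, -0.057006)
  k2: at (s, t) = (-0.128354, 0.792900), (ds/dtau, dt/dtau) = (0.981281, 0.102218); Gamma_sss = 0.000000, Gamma_sst = 0.180770, Gamma_stt = 0.258243, Gamma_tss = 0.000000, Gamma_tst = 0.240540, Gamma_ttt = 0.343628; k2 = (0.981281, 0.102218, -0.038963, -0.051845)
  k3: at (s, t) = (-0.129057, 0.792010), (ds/dtau, dt/dtau) = (0.982041, 0.102864); Gamma_sss = 0.000000, Gamma_sst = 0.180917, Gamma_stt = 0.258453, Gamma_tss = 0.000000, Gamma_tst = 0.240661, Gamma_ttt = 0.343802; k3 = (0.982041, 0.102864, -0.039286, -0.052259)
  k4: at (s, t) = (-0.006207, 0.804948), (ds/dtau, dt/dtau) = (0.977090, 0.096279); Gamma_sss = 0.000000, Gamma_sst = 0.169485, Gamma_stt = 0.242121, Gamma_tss = 0.000000, Gamma_tst = 0.236254, Gamma_ttt = 0.337505; k4 = (0.977090, 0.096279, -0.034133, -0.047579)
  Y <- Y + (h/6)(k1 + 2k2 + 2k3 + k4): s = -0.0063, t = 0.8049, ds/dtau = 0.9771, dt/dtau = 0.0963
step 3:
  k1: at (s, t) = (-0.006274, 0.804890), (ds/dtau, dt/dtau) = (0.977092, 0.096311); Gamma_sss = 0.000000, Gamma_sst = 0.169495, Gamma_stt = 0.242136, Gamma_tss = 0.000000, Gamma_tst = 0.236262, Gamma_ttt = 0.337517; k1 = (0.977092, 0.096311, -0.034147, -0.047598)
  k2: at (s, t) = (0.115863, 0.816929), (ds/dtau, dt/dtau) = (0.972823, 0.090361); Gamma_sss = 0.000000, Gamma_sst = 0.159145, Gamma_stt = 0.227349, Gamma_tss = 0.000000, Gamma_tst = 0.231786, Gamma_ttt = 0.331123; k2 = (0.972823, 0.090361, -0.029836, -0.043454)
  k3: at (s, t) = (0.115329, 0.816185), (ds/dtau, dt/dtau) = (0.973362, 0.090879); Gamma_sss = 0.000000, Gamma_sst = 0.159240, Gamma_stt = 0.227485, Gamma_tss = 0.000000, Gamma_tst = 0.231883, Gamma_ttt = 0.331261; k3 = (0.973362, 0.090879, -0.030051, -0.043760)
  k4: at (s, t) = (0.237067, 0.827610), (ds/dtau, dt/dtau) = (0.969579, 0.085371); Gamma_sss = 0.000000, Gamma_sst = 0.149798, Gamma_stt = 0.213998, Gamma_tss = 0.000000, Gamma_tst = 0.227366, Gamma_ttt = 0.324808; k4 = (0.969579, 0.085371, -0.026359, -0.040007)
  Y <- Y + (h/6)(k1 + 2k2 + 2k3 + k4): s = 0.2370, t = 0.8276, ds/dtau = 0.9696, dt/dtau = 0.0854

Answer: s = 0.2370, t = 0.8276, ds/dtau = 0.9696, dt/dtau = 0.0854


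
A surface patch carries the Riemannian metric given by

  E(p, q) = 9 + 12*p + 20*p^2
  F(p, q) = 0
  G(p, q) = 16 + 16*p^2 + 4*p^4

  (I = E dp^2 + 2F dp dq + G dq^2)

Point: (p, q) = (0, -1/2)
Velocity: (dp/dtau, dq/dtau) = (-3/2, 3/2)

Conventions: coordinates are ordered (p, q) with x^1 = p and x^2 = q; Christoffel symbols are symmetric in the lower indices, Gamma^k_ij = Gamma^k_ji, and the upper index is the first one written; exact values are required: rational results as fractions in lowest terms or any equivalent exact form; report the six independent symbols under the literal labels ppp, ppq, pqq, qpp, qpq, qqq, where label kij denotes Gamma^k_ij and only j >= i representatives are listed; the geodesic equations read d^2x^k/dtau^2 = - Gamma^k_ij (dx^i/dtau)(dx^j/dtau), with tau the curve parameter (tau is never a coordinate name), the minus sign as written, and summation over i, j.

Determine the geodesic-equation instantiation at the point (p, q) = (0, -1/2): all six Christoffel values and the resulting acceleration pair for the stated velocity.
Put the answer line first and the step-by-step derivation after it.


Answer: Gamma_ppp = 2/3, Gamma_ppq = 0, Gamma_pqq = 0, Gamma_qpp = 0, Gamma_qpq = 0, Gamma_qqq = 0; accelerations (d^2p/dtau^2, d^2q/dtau^2) = (-3/2, 0)

E = 9, F = 0, G = 16 at the point
E_p = 12, E_q = 0, F_p = 0, F_q = 0, G_p = 0, G_q = 0
EG - F^2 = 144;  g^inv = (1/144) * [[16, 0], [0, 9]]
first-kind symbols [ij,l] = (1/2)(d_i g_jl + d_j g_il - d_l g_ij): [pp,p] = E_p/2 = 6, [pp,q] = F_p - E_q/2 = 0, [pq,p] = E_q/2 = 0, [pq,q] = G_p/2 = 0, [qq,p] = F_q - G_p/2 = 0, [qq,q] = G_q/2 = 0
Gamma^p_ij = (G*[ij,p] - F*[ij,q])/(EG - F^2), Gamma^q_ij = (E*[ij,q] - F*[ij,p])/(EG - F^2)
Gamma_ppp = 2/3, Gamma_ppq = 0, Gamma_pqq = 0, Gamma_qpp = 0, Gamma_qpq = 0, Gamma_qqq = 0
d^2p/dtau^2 = -(Gamma_ppp*(-3/2)^2 + 2*Gamma_ppq*(-3/2)*(3/2) + Gamma_pqq*(3/2)^2) = -3/2
d^2q/dtau^2 = -(Gamma_qpp*(-3/2)^2 + 2*Gamma_qpq*(-3/2)*(3/2) + Gamma_qqq*(3/2)^2) = 0
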